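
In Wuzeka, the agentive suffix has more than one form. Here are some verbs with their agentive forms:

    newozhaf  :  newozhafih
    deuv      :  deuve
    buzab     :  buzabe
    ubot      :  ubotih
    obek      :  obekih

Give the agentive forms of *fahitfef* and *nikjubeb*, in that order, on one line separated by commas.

The pattern is voicing of the final consonant: -ih when the stem ends in a voiceless consonant (*newozhaf*, *ubot*, *obek*); -e when the stem ends in a voiced consonant (*deuv*, *buzab*).
Since the final consonant of *fahitfef* is /f/ (voiceless), it takes -ih, giving *fahitfefih*.
Since the final consonant of *nikjubeb* is /b/ (voiced), it takes -e, giving *nikjubebe*.

fahitfefih, nikjubebe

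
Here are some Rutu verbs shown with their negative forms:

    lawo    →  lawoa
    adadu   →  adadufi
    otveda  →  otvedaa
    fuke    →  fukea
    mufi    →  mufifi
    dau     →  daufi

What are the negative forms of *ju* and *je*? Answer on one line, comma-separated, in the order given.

jufi, jea

Looking at the last vowel of each stem: -fi when the last vowel of the stem is a high vowel (*adadu*, *mufi*, *dau*); -a when the last vowel of the stem is a non-high vowel (*lawo*, *otveda*, *fuke*).
*ju* — last vowel /u/ (a high vowel) → -fi → *jufi*.
*je* — last vowel /e/ (a non-high vowel) → -a → *jea*.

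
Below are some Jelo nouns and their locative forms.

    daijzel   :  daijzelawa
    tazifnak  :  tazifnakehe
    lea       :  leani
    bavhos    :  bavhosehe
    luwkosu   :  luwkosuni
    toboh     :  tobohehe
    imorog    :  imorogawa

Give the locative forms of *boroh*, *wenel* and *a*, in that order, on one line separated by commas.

The suffix is conditioned by the final sound: -ehe when the stem ends in a voiceless consonant (*tazifnak*, *bavhos*, *toboh*); -awa when the stem ends in a voiced consonant (*daijzel*, *imorog*); -ni when the stem ends in a vowel (*lea*, *luwkosu*).
The final sound of *boroh* is /h/, which is a voiceless consonant, so the suffix is -ehe, giving *borohehe*.
*wenel*: final sound = /l/, a voiced consonant → -awa → *wenelawa*.
*a* — final sound /a/ (a vowel) → -ni → *ani*.

borohehe, wenelawa, ani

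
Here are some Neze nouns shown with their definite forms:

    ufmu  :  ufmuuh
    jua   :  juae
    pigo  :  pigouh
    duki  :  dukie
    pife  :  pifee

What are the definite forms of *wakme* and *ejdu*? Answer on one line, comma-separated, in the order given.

Looking at the last vowel of each stem: -uh when the last vowel of the stem is a rounded vowel (*ufmu*, *pigo*); -e when the last vowel of the stem is an unrounded vowel (*jua*, *duki*, *pife*).
Since the last vowel of *wakme* is /e/ (an unrounded vowel), it takes -e, giving *wakmee*.
Since the last vowel of *ejdu* is /u/ (a rounded vowel), it takes -uh, giving *ejduuh*.

wakmee, ejduuh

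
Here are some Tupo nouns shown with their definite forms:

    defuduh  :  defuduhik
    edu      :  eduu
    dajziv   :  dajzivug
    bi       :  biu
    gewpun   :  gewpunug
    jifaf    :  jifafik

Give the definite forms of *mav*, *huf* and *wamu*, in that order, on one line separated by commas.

The pattern is voicing of the final sound: -ik when the stem ends in a voiceless consonant (*defuduh*, *jifaf*); -ug when the stem ends in a voiced consonant (*dajziv*, *gewpun*); -u when the stem ends in a vowel (*edu*, *bi*).
The final sound of *mav* is /v/, which is a voiced consonant, so the suffix is -ug, giving *mavug*.
The final sound of *huf* is /f/, which is a voiceless consonant, so the suffix is -ik, giving *hufik*.
*wamu* — final sound /u/ (a vowel) → -u → *wamuu*.

mavug, hufik, wamuu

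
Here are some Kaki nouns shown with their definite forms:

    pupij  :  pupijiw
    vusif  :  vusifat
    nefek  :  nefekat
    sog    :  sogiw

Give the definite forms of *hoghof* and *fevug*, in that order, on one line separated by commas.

The pattern is voicing of the final consonant: -at when the stem ends in a voiceless consonant (*vusif*, *nefek*); -iw when the stem ends in a voiced consonant (*pupij*, *sog*).
The final consonant of *hoghof* is /f/, which is voiceless, so the suffix is -at, giving *hoghofat*.
*fevug*: final consonant = /g/, voiced → -iw → *fevugiw*.

hoghofat, fevugiw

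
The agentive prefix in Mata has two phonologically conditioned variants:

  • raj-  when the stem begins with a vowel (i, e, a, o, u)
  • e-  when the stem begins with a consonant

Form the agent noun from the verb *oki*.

*oki*: first sound = /o/, a vowel → raj- → *rajoki*.

rajoki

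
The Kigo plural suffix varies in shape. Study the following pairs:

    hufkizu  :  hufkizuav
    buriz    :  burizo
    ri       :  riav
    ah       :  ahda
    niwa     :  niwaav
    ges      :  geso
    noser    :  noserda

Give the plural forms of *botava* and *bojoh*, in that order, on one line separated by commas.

botavaav, bojohda

The pattern is sibilance of the final sound: -o when the stem ends in a sibilant (*buriz*, *ges*); -da when the stem ends in a non-sibilant consonant (*ah*, *noser*); -av when the stem ends in a vowel (*hufkizu*, *ri*, *niwa*).
The final sound of *botava* is /a/, which is a vowel, so the suffix is -av, giving *botavaav*.
The final sound of *bojoh* is /h/, which is a non-sibilant consonant, so the suffix is -da, giving *bojohda*.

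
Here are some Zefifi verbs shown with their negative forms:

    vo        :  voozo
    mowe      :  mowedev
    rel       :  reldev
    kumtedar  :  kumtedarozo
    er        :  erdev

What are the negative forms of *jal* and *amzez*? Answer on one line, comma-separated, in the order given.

jalozo, amzezdev

The alternation tracks the last vowel of the stem — -dev when the last vowel of the stem is a front vowel (*mowe*, *rel*, *er*); -ozo when the last vowel of the stem is a back vowel (*vo*, *kumtedar*).
*jal*: last vowel = /a/, a back vowel → -ozo → *jalozo*.
*amzez*: last vowel = /e/, a front vowel → -dev → *amzezdev*.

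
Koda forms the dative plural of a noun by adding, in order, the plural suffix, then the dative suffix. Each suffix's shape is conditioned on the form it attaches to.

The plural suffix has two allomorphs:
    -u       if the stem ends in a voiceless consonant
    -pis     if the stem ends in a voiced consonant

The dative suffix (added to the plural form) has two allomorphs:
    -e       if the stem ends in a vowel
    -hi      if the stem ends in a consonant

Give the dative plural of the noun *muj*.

mujpishi

Since the final consonant of *muj* is /j/ (voiced), it takes -pis, giving *mujpis*.
The plural form *mujpis*: final sound = /s/, a consonant → -hi → *mujpishi*.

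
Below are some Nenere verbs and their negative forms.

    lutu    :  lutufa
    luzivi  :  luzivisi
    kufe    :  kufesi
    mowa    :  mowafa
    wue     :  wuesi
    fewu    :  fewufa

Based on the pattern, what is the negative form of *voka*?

vokafa

The pattern is front/back vowel harmony: -si when the last vowel of the stem is a front vowel (*luzivi*, *kufe*, *wue*); -fa when the last vowel of the stem is a back vowel (*lutu*, *mowa*, *fewu*).
*voka*: last vowel = /a/, a back vowel → -fa → *vokafa*.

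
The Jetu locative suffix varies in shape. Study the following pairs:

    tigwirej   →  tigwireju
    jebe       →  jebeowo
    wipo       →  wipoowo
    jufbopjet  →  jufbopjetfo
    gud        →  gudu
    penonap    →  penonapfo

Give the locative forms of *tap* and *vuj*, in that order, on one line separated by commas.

tapfo, vuju

The alternation tracks the final sound of the stem — -fo when the stem ends in a voiceless consonant (*jufbopjet*, *penonap*); -u when the stem ends in a voiced consonant (*tigwirej*, *gud*); -owo when the stem ends in a vowel (*jebe*, *wipo*).
*tap*: final sound = /p/, a voiceless consonant → -fo → *tapfo*.
The final sound of *vuj* is /j/, which is a voiced consonant, so the suffix is -u, giving *vuju*.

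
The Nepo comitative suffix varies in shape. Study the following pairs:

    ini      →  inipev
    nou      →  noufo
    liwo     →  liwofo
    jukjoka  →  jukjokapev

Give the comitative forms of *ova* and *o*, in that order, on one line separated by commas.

Looking at the last vowel of each stem: -fo when the last vowel of the stem is a rounded vowel (*nou*, *liwo*); -pev when the last vowel of the stem is an unrounded vowel (*ini*, *jukjoka*).
The last vowel of *ova* is /a/, which is an unrounded vowel, so the suffix is -pev, giving *ovapev*.
*o*: last vowel = /o/, a rounded vowel → -fo → *ofo*.

ovapev, ofo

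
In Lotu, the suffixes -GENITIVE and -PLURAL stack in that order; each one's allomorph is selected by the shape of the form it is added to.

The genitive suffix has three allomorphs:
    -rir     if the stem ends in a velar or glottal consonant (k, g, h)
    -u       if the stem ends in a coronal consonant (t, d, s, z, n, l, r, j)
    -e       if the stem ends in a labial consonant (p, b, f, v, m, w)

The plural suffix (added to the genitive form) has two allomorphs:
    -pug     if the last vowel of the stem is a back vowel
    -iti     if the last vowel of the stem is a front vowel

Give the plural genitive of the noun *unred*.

unredupug

*unred* — final consonant /d/ (coronal) → -u → *unredu*.
The last vowel of the genitive form *unredu* is /u/, which is a back vowel, so the plural suffix is -pug, giving *unredupug*.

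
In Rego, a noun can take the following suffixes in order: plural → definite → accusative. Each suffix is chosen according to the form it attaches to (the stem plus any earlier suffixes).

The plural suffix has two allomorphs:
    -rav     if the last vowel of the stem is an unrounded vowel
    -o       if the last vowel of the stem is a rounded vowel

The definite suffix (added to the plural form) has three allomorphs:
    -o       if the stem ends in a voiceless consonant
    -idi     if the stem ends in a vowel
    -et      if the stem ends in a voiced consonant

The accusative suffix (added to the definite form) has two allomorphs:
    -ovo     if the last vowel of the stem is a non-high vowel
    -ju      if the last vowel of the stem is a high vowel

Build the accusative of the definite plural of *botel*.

Since the last vowel of *botel* is /e/ (an unrounded vowel), it takes -rav, giving *botelrav*.
The plural form *botelrav*: final sound = /v/, a voiced consonant → -et → *botelravet*.
The definite form *botelravet* — last vowel /e/ (a non-high vowel) → -ovo → *botelravetovo*.

botelravetovo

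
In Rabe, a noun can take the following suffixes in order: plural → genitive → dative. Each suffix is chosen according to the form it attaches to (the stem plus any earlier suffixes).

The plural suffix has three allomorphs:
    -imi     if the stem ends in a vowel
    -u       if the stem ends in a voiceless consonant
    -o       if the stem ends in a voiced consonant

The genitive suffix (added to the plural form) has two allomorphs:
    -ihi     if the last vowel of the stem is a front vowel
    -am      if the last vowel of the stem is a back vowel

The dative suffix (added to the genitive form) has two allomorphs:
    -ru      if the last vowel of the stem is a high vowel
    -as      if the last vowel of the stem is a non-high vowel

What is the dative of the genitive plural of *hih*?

Since the final sound of *hih* is /h/ (a voiceless consonant), it takes -u, giving *hihu*.
Since the last vowel of the plural form *hihu* is /u/ (a back vowel), it takes -am, giving *hihuam*.
Since the last vowel of the genitive form *hihuam* is /a/ (a non-high vowel), it takes -as, giving *hihuamas*.

hihuamas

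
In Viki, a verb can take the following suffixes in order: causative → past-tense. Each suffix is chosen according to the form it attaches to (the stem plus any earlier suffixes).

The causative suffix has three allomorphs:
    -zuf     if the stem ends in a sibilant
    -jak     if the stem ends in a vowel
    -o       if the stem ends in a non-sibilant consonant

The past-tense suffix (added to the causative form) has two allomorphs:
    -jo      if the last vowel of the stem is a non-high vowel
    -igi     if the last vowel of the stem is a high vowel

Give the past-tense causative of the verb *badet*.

badetojo

Since the final sound of *badet* is /t/ (a non-sibilant consonant), it takes -o, giving *badeto*.
The causative form *badeto* — last vowel /o/ (a non-high vowel) → -jo → *badetojo*.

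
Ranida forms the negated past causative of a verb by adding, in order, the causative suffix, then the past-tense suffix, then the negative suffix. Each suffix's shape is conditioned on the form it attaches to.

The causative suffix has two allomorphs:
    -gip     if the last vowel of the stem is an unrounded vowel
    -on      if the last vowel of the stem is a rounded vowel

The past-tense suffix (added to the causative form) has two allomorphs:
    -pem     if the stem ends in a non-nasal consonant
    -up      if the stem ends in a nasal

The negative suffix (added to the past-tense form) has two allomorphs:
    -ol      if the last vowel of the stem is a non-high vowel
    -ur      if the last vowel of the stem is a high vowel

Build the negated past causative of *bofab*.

Since the last vowel of *bofab* is /a/ (an unrounded vowel), it takes -gip, giving *bofabgip*.
The final consonant of the causative form *bofabgip* is /p/, which is non-nasal, so the past-tense suffix is -pem, giving *bofabgippem*.
The past-tense form *bofabgippem* — last vowel /e/ (a non-high vowel) → -ol → *bofabgippemol*.

bofabgippemol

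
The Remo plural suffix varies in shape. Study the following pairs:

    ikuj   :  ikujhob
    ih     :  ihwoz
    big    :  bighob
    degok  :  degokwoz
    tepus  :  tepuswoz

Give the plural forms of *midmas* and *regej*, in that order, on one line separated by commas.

Looking at the final consonant of each stem: -woz when the stem ends in a voiceless consonant (*ih*, *degok*, *tepus*); -hob when the stem ends in a voiced consonant (*ikuj*, *big*).
*midmas* — final consonant /s/ (voiceless) → -woz → *midmaswoz*.
*regej*: final consonant = /j/, voiced → -hob → *regejhob*.

midmaswoz, regejhob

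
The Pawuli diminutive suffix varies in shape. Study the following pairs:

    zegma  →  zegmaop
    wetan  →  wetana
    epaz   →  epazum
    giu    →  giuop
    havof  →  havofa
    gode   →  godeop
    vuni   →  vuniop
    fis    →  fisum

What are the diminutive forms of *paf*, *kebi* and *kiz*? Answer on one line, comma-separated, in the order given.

pafa, kebiop, kizum

Looking at the final sound of each stem: -um when the stem ends in a sibilant (*epaz*, *fis*); -a when the stem ends in a non-sibilant consonant (*wetan*, *havof*); -op when the stem ends in a vowel (*zegma*, *giu*, *gode*, *vuni*).
The final sound of *paf* is /f/, which is a non-sibilant consonant, so the suffix is -a, giving *pafa*.
The final sound of *kebi* is /i/, which is a vowel, so the suffix is -op, giving *kebiop*.
*kiz* — final sound /z/ (a sibilant) → -um → *kizum*.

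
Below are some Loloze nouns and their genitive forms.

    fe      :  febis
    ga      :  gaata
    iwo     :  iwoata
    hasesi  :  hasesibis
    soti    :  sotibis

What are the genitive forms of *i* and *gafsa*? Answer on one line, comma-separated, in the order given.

The alternation tracks the last vowel of the stem — -bis when the last vowel of the stem is a front vowel (*fe*, *hasesi*, *soti*); -ata when the last vowel of the stem is a back vowel (*ga*, *iwo*).
*i*: last vowel = /i/, a front vowel → -bis → *ibis*.
*gafsa*: last vowel = /a/, a back vowel → -ata → *gafsaata*.

ibis, gafsaata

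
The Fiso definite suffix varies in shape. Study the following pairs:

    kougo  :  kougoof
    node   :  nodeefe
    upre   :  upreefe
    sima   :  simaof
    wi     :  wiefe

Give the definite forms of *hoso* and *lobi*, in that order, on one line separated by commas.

hosoof, lobiefe

The suffix is conditioned by the last vowel: -efe when the last vowel of the stem is a front vowel (*node*, *upre*, *wi*); -of when the last vowel of the stem is a back vowel (*kougo*, *sima*).
The last vowel of *hoso* is /o/, which is a back vowel, so the suffix is -of, giving *hosoof*.
The last vowel of *lobi* is /i/, which is a front vowel, so the suffix is -efe, giving *lobiefe*.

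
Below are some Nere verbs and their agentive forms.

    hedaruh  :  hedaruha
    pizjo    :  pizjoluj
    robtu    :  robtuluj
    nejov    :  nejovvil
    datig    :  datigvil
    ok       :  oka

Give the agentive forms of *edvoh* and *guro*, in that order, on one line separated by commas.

The suffix is conditioned by the final sound: -a when the stem ends in a voiceless consonant (*hedaruh*, *ok*); -vil when the stem ends in a voiced consonant (*nejov*, *datig*); -luj when the stem ends in a vowel (*pizjo*, *robtu*).
*edvoh*: final sound = /h/, a voiceless consonant → -a → *edvoha*.
*guro* — final sound /o/ (a vowel) → -luj → *guroluj*.

edvoha, guroluj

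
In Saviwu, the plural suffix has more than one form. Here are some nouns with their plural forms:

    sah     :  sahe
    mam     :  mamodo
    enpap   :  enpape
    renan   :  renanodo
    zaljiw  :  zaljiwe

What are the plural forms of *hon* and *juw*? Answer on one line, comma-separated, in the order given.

honodo, juwe

The alternation tracks the final consonant of the stem — -odo when the stem ends in a nasal (*mam*, *renan*); -e when the stem ends in a non-nasal consonant (*sah*, *enpap*, *zaljiw*).
The final consonant of *hon* is /n/, which is a nasal, so the suffix is -odo, giving *honodo*.
*juw* — final consonant /w/ (non-nasal) → -e → *juwe*.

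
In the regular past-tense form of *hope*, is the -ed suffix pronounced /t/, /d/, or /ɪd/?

/t/

The stem *hope* ends in a voiceless consonant other than /t/.
The -ed suffix is realized as /ɪd/ after /t, d/; as /t/ after other voiceless consonants; and as /d/ after other voiced sounds.
So -ed on *hope* is pronounced /t/.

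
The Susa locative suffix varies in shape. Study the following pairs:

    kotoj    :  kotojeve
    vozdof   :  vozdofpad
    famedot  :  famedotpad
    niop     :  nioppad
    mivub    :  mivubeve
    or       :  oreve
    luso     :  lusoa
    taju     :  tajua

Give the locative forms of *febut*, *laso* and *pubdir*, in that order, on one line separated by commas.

Looking at the final sound of each stem: -pad when the stem ends in a voiceless consonant (*vozdof*, *famedot*, *niop*); -eve when the stem ends in a voiced consonant (*kotoj*, *mivub*, *or*); -a when the stem ends in a vowel (*luso*, *taju*).
The final sound of *febut* is /t/, which is a voiceless consonant, so the suffix is -pad, giving *febutpad*.
*laso*: final sound = /o/, a vowel → -a → *lasoa*.
*pubdir* — final sound /r/ (a voiced consonant) → -eve → *pubdireve*.

febutpad, lasoa, pubdireve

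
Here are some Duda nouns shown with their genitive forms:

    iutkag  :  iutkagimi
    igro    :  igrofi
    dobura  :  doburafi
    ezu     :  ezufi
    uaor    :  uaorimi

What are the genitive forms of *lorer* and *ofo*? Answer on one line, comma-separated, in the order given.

lorerimi, ofofi

The alternation tracks the final sound of the stem — -imi when the stem ends in a consonant (*iutkag*, *uaor*); -fi when the stem ends in a vowel (*igro*, *dobura*, *ezu*).
The final sound of *lorer* is /r/, which is a consonant, so the suffix is -imi, giving *lorerimi*.
Since the final sound of *ofo* is /o/ (a vowel), it takes -fi, giving *ofofi*.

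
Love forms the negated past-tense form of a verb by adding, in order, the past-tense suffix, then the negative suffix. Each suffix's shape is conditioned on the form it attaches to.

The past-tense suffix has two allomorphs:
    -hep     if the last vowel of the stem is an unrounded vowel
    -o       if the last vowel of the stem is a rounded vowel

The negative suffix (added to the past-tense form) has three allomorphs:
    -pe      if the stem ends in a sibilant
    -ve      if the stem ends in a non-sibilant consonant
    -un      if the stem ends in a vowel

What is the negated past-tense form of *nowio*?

Since the last vowel of *nowio* is /o/ (a rounded vowel), it takes -o, giving *nowioo*.
Since the final sound of the past-tense form *nowioo* is /o/ (a vowel), it takes -un, giving *nowiooun*.

nowiooun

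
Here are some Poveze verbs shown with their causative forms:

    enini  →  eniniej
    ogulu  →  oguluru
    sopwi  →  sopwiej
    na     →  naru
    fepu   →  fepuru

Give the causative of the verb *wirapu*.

wirapuru

Looking at the last vowel of each stem: -ej when the last vowel of the stem is a front vowel (*enini*, *sopwi*); -ru when the last vowel of the stem is a back vowel (*ogulu*, *na*, *fepu*).
*wirapu*: last vowel = /u/, a back vowel → -ru → *wirapuru*.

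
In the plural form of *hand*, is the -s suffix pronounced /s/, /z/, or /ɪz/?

/z/

The stem *hand* ends in a voiced non-sibilant sound.
The plural suffix surfaces as /ɪz/ after sibilants, /s/ after other voiceless consonants, and /z/ after other voiced sounds.
So the plural -s on *hand* is pronounced /z/.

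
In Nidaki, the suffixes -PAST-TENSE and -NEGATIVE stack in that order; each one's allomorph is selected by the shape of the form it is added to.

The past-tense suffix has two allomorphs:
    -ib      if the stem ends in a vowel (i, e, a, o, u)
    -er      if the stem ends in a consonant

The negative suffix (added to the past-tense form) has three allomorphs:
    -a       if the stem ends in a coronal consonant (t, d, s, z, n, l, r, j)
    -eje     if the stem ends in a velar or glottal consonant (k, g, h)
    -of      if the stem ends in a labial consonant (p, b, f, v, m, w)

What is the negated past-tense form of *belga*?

*belga*: final sound = /a/, a vowel → -ib → *belgaib*.
The past-tense form *belgaib* — final consonant /b/ (labial) → -of → *belgaibof*.

belgaibof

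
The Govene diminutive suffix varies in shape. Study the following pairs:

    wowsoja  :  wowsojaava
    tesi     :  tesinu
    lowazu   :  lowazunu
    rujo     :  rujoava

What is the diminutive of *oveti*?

The pattern is height harmony: -nu when the last vowel of the stem is a high vowel (*tesi*, *lowazu*); -ava when the last vowel of the stem is a non-high vowel (*wowsoja*, *rujo*).
The last vowel of *oveti* is /i/, which is a high vowel, so the suffix is -nu, giving *ovetinu*.

ovetinu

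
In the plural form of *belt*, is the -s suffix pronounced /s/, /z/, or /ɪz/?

/s/

The stem *belt* ends in a voiceless non-sibilant consonant.
The plural suffix surfaces as /ɪz/ after sibilants, /s/ after other voiceless consonants, and /z/ after other voiced sounds.
So the plural -s on *belt* is pronounced /s/.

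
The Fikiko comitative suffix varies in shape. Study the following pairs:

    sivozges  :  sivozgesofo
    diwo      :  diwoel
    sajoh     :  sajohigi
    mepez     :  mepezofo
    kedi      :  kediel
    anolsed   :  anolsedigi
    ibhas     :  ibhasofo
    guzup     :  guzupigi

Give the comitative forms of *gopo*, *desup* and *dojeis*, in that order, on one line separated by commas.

The pattern is sibilance of the final sound: -ofo when the stem ends in a sibilant (*sivozges*, *mepez*, *ibhas*); -igi when the stem ends in a non-sibilant consonant (*sajoh*, *anolsed*, *guzup*); -el when the stem ends in a vowel (*diwo*, *kedi*).
Since the final sound of *gopo* is /o/ (a vowel), it takes -el, giving *gopoel*.
*desup*: final sound = /p/, a non-sibilant consonant → -igi → *desupigi*.
The final sound of *dojeis* is /s/, which is a sibilant, so the suffix is -ofo, giving *dojeisofo*.

gopoel, desupigi, dojeisofo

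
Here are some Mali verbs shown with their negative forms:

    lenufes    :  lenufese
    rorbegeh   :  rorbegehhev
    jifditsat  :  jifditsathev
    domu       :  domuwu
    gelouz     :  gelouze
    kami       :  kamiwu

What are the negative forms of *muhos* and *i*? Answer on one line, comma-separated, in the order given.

muhose, iwu

The alternation tracks the final sound of the stem — -e when the stem ends in a sibilant (*lenufes*, *gelouz*); -hev when the stem ends in a non-sibilant consonant (*rorbegeh*, *jifditsat*); -wu when the stem ends in a vowel (*domu*, *kami*).
Since the final sound of *muhos* is /s/ (a sibilant), it takes -e, giving *muhose*.
*i*: final sound = /i/, a vowel → -wu → *iwu*.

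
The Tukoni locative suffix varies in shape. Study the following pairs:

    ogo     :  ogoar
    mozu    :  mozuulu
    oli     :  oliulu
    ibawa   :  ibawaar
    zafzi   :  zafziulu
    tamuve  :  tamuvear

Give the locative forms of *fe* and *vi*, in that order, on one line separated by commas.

Looking at the last vowel of each stem: -ulu when the last vowel of the stem is a high vowel (*mozu*, *oli*, *zafzi*); -ar when the last vowel of the stem is a non-high vowel (*ogo*, *ibawa*, *tamuve*).
*fe*: last vowel = /e/, a non-high vowel → -ar → *fear*.
The last vowel of *vi* is /i/, which is a high vowel, so the suffix is -ulu, giving *viulu*.

fear, viulu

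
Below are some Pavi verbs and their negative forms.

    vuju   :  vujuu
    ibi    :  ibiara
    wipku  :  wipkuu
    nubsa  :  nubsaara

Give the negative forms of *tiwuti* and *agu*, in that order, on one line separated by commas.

The pattern is rounding harmony: -u when the last vowel of the stem is a rounded vowel (*vuju*, *wipku*); -ara when the last vowel of the stem is an unrounded vowel (*ibi*, *nubsa*).
*tiwuti*: last vowel = /i/, an unrounded vowel → -ara → *tiwutiara*.
*agu* — last vowel /u/ (a rounded vowel) → -u → *aguu*.

tiwutiara, aguu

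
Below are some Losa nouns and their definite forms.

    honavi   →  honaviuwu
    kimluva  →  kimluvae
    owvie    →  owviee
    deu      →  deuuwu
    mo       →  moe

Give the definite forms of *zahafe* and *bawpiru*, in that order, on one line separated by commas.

zahafee, bawpiruuwu

Looking at the last vowel of each stem: -uwu when the last vowel of the stem is a high vowel (*honavi*, *deu*); -e when the last vowel of the stem is a non-high vowel (*kimluva*, *owvie*, *mo*).
Since the last vowel of *zahafe* is /e/ (a non-high vowel), it takes -e, giving *zahafee*.
The last vowel of *bawpiru* is /u/, which is a high vowel, so the suffix is -uwu, giving *bawpiruuwu*.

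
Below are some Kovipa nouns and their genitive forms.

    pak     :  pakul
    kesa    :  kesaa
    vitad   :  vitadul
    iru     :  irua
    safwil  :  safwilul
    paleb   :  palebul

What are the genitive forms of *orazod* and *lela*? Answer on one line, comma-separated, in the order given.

Looking at the final sound of each stem: -ul when the stem ends in a consonant (*pak*, *vitad*, *safwil*, *paleb*); -a when the stem ends in a vowel (*kesa*, *iru*).
Since the final sound of *orazod* is /d/ (a consonant), it takes -ul, giving *orazodul*.
*lela*: final sound = /a/, a vowel → -a → *lelaa*.

orazodul, lelaa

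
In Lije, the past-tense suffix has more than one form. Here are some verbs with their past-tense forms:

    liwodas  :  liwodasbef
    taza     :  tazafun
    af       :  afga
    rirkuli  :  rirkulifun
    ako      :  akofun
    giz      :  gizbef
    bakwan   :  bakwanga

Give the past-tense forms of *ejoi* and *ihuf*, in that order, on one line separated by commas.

Looking at the final sound of each stem: -bef when the stem ends in a sibilant (*liwodas*, *giz*); -ga when the stem ends in a non-sibilant consonant (*af*, *bakwan*); -fun when the stem ends in a vowel (*taza*, *rirkuli*, *ako*).
The final sound of *ejoi* is /i/, which is a vowel, so the suffix is -fun, giving *ejoifun*.
*ihuf*: final sound = /f/, a non-sibilant consonant → -ga → *ihufga*.

ejoifun, ihufga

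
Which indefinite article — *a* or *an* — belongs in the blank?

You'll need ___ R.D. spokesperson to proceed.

The indefinite article is chosen by the initial *sound* of the following word, not its spelling.
The initialism *R.D.* is read letter by letter; the first letter, R, is pronounced /ɑr/, which begins with a vowel sound.
So the article is *an*: You'll need an R.D. spokesperson to proceed.

an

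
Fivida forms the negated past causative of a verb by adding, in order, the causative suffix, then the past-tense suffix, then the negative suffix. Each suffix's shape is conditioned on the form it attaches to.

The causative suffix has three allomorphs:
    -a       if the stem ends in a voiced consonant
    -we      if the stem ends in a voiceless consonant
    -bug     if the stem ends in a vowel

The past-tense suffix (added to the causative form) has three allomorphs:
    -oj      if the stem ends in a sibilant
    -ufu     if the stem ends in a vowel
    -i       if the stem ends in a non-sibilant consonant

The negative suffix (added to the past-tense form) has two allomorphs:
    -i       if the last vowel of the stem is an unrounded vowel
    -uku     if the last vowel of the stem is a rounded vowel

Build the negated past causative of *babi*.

*babi* — final sound /i/ (a vowel) → -bug → *babibug*.
Since the final sound of the causative form *babibug* is /g/ (a non-sibilant consonant), it takes -i, giving *babibugi*.
Since the last vowel of the past-tense form *babibugi* is /i/ (an unrounded vowel), it takes -i, giving *babibugii*.

babibugii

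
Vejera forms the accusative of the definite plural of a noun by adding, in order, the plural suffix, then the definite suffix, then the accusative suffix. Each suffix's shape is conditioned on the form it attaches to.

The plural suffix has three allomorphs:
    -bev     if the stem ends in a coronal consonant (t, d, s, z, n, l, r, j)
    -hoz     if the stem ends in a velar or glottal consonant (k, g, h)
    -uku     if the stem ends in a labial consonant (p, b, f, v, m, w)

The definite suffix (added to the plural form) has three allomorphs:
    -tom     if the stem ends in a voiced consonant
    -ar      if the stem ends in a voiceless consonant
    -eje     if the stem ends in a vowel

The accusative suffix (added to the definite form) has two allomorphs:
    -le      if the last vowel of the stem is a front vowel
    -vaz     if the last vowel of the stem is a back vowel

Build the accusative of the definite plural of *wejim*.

wejimukuejele

*wejim*: final consonant = /m/, labial → -uku → *wejimuku*.
Since the final sound of the plural form *wejimuku* is /u/ (a vowel), it takes -eje, giving *wejimukueje*.
The last vowel of the definite form *wejimukueje* is /e/, which is a front vowel, so the accusative suffix is -le, giving *wejimukuejele*.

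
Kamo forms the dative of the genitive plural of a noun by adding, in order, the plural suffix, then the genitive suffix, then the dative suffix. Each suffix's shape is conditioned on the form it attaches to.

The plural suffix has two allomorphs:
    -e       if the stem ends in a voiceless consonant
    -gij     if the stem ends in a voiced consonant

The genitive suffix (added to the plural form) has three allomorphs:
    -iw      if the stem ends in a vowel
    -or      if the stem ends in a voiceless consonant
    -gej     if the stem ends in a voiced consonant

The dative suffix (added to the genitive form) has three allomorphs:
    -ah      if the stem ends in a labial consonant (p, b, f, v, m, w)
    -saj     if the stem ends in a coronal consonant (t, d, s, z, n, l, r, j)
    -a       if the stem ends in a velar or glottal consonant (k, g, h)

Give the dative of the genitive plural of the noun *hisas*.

Since the final consonant of *hisas* is /s/ (voiceless), it takes -e, giving *hisase*.
The plural form *hisase* — final sound /e/ (a vowel) → -iw → *hisaseiw*.
The genitive form *hisaseiw* — final consonant /w/ (labial) → -ah → *hisaseiwah*.

hisaseiwah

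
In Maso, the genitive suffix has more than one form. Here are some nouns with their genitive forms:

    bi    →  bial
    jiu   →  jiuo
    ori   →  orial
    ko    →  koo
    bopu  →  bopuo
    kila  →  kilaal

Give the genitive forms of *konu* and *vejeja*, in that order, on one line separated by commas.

The suffix is conditioned by the last vowel: -o when the last vowel of the stem is a rounded vowel (*jiu*, *ko*, *bopu*); -al when the last vowel of the stem is an unrounded vowel (*bi*, *ori*, *kila*).
The last vowel of *konu* is /u/, which is a rounded vowel, so the suffix is -o, giving *konuo*.
The last vowel of *vejeja* is /a/, which is an unrounded vowel, so the suffix is -al, giving *vejejaal*.

konuo, vejejaal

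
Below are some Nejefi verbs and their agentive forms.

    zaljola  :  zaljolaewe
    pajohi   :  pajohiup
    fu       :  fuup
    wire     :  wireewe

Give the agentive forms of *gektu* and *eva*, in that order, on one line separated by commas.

The suffix is conditioned by the last vowel: -up when the last vowel of the stem is a high vowel (*pajohi*, *fu*); -ewe when the last vowel of the stem is a non-high vowel (*zaljola*, *wire*).
*gektu* — last vowel /u/ (a high vowel) → -up → *gektuup*.
*eva*: last vowel = /a/, a non-high vowel → -ewe → *evaewe*.

gektuup, evaewe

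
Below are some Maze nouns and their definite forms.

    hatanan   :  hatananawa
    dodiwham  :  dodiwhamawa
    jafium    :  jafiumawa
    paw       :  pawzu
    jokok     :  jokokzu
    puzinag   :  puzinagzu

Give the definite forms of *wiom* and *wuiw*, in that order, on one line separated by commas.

The suffix is conditioned by the final consonant: -awa when the stem ends in a nasal (*hatanan*, *dodiwham*, *jafium*); -zu when the stem ends in a non-nasal consonant (*paw*, *jokok*, *puzinag*).
*wiom* — final consonant /m/ (a nasal) → -awa → *wiomawa*.
*wuiw*: final consonant = /w/, non-nasal → -zu → *wuiwzu*.

wiomawa, wuiwzu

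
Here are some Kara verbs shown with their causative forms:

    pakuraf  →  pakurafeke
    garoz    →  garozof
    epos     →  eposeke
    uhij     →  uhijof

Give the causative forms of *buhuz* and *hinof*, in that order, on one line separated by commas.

buhuzof, hinofeke

The pattern is voicing of the final consonant: -eke when the stem ends in a voiceless consonant (*pakuraf*, *epos*); -of when the stem ends in a voiced consonant (*garoz*, *uhij*).
*buhuz*: final consonant = /z/, voiced → -of → *buhuzof*.
The final consonant of *hinof* is /f/, which is voiceless, so the suffix is -eke, giving *hinofeke*.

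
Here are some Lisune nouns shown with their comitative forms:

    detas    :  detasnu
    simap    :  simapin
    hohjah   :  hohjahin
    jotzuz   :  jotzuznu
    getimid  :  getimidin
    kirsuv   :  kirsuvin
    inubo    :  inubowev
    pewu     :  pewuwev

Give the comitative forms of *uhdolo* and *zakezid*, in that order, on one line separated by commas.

uhdolowev, zakezidin

The pattern is sibilance of the final sound: -nu when the stem ends in a sibilant (*detas*, *jotzuz*); -in when the stem ends in a non-sibilant consonant (*simap*, *hohjah*, *getimid*, *kirsuv*); -wev when the stem ends in a vowel (*inubo*, *pewu*).
*uhdolo*: final sound = /o/, a vowel → -wev → *uhdolowev*.
*zakezid*: final sound = /d/, a non-sibilant consonant → -in → *zakezidin*.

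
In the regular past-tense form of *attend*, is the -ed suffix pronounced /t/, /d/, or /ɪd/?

The stem *attend* ends in /t/ or /d/.
The -ed suffix is realized as /ɪd/ after /t, d/; as /t/ after other voiceless consonants; and as /d/ after other voiced sounds.
So -ed on *attend* is pronounced /ɪd/.

/ɪd/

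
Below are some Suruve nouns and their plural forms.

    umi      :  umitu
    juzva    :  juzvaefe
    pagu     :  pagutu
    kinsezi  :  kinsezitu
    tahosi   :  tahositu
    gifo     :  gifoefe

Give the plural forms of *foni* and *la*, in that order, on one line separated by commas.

fonitu, laefe

Looking at the last vowel of each stem: -tu when the last vowel of the stem is a high vowel (*umi*, *pagu*, *kinsezi*, *tahosi*); -efe when the last vowel of the stem is a non-high vowel (*juzva*, *gifo*).
The last vowel of *foni* is /i/, which is a high vowel, so the suffix is -tu, giving *fonitu*.
Since the last vowel of *la* is /a/ (a non-high vowel), it takes -efe, giving *laefe*.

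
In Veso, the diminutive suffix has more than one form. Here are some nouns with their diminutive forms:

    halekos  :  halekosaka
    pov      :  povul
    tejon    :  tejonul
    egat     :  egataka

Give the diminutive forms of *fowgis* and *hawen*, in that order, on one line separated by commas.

fowgisaka, hawenul

The pattern is voicing of the final consonant: -aka when the stem ends in a voiceless consonant (*halekos*, *egat*); -ul when the stem ends in a voiced consonant (*pov*, *tejon*).
*fowgis*: final consonant = /s/, voiceless → -aka → *fowgisaka*.
*hawen* — final consonant /n/ (voiced) → -ul → *hawenul*.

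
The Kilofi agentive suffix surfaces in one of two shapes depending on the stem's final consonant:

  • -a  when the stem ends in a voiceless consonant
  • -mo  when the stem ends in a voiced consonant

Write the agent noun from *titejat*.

titejata

*titejat* — final consonant /t/ (voiceless) → -a → *titejata*.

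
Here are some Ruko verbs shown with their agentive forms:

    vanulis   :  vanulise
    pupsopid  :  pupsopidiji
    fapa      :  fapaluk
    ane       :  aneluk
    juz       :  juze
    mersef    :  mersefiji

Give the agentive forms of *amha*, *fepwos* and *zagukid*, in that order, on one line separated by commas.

amhaluk, fepwose, zagukidiji

The alternation tracks the final sound of the stem — -e when the stem ends in a sibilant (*vanulis*, *juz*); -iji when the stem ends in a non-sibilant consonant (*pupsopid*, *mersef*); -luk when the stem ends in a vowel (*fapa*, *ane*).
*amha* — final sound /a/ (a vowel) → -luk → *amhaluk*.
Since the final sound of *fepwos* is /s/ (a sibilant), it takes -e, giving *fepwose*.
The final sound of *zagukid* is /d/, which is a non-sibilant consonant, so the suffix is -iji, giving *zagukidiji*.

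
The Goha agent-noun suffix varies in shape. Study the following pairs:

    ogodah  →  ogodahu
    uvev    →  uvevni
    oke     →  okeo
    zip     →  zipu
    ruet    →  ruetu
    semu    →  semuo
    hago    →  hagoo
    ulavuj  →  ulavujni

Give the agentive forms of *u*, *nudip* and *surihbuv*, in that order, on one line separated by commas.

The suffix is conditioned by the final sound: -u when the stem ends in a voiceless consonant (*ogodah*, *zip*, *ruet*); -ni when the stem ends in a voiced consonant (*uvev*, *ulavuj*); -o when the stem ends in a vowel (*oke*, *semu*, *hago*).
Since the final sound of *u* is /u/ (a vowel), it takes -o, giving *uo*.
*nudip*: final sound = /p/, a voiceless consonant → -u → *nudipu*.
*surihbuv*: final sound = /v/, a voiced consonant → -ni → *surihbuvni*.

uo, nudipu, surihbuvni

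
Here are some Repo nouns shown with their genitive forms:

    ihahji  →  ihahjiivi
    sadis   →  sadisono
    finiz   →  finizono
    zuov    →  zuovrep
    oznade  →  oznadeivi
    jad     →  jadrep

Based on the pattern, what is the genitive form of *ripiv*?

Looking at the final sound of each stem: -ono when the stem ends in a sibilant (*sadis*, *finiz*); -rep when the stem ends in a non-sibilant consonant (*zuov*, *jad*); -ivi when the stem ends in a vowel (*ihahji*, *oznade*).
The final sound of *ripiv* is /v/, which is a non-sibilant consonant, so the suffix is -rep, giving *ripivrep*.

ripivrep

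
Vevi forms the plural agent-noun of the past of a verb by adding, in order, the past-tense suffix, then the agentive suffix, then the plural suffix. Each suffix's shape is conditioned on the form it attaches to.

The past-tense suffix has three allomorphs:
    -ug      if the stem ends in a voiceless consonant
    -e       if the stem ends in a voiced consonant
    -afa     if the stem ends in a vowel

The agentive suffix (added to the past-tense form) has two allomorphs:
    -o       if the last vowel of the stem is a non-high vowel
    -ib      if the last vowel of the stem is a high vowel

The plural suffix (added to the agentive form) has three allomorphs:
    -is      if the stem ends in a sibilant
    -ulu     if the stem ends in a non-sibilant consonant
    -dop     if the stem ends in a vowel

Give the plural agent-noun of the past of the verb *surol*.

suroleodop

*surol*: final sound = /l/, a voiced consonant → -e → *surole*.
The last vowel of the past-tense form *surole* is /e/, which is a non-high vowel, so the agentive suffix is -o, giving *suroleo*.
The final sound of the agentive form *suroleo* is /o/, which is a vowel, so the plural suffix is -dop, giving *suroleodop*.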